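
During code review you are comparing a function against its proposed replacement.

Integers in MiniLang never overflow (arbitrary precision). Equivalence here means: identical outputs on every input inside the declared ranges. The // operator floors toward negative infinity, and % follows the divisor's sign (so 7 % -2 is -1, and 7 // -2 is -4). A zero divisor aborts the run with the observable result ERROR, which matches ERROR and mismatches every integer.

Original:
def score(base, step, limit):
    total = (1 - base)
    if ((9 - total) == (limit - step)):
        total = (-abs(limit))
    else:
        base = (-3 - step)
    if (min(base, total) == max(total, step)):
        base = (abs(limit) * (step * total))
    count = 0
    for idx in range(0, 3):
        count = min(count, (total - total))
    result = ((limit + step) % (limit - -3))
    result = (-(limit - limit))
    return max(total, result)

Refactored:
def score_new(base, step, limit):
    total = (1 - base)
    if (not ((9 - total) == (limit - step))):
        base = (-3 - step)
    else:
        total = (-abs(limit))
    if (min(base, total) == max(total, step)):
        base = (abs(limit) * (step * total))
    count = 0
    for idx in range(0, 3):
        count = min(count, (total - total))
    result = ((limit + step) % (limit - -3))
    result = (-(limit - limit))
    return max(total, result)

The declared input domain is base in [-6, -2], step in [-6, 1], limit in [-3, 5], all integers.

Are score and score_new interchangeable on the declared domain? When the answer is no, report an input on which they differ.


Although boolean connective usage differs, 360/360 inputs agree.
verdict: equivalent


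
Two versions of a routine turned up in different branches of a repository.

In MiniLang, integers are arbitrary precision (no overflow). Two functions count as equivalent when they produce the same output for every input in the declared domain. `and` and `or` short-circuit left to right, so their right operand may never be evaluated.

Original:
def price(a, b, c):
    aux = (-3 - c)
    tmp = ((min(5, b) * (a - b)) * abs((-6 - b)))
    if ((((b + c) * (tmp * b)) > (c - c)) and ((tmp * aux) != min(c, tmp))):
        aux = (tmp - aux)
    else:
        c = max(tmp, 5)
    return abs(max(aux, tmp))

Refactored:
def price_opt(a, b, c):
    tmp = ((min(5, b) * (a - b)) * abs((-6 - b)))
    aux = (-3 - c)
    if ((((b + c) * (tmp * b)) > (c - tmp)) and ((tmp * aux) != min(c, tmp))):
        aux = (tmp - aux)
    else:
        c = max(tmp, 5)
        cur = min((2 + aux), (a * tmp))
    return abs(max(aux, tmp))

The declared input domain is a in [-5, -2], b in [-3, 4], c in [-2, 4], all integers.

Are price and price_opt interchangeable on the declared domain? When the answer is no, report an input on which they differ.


Not equivalent: a=-5, b=-3, c=3 separates them (18 vs 24).
price: aux = -6; tmp = 18; ((((b + c) * (tmp * b)) > (c - c)) and ((tmp * aux) != min(c, tmp))) -> false; c = 18; return 18
price_opt: tmp = 18; aux = -6; ((((b + c) * (tmp * b)) > (c - tmp)) and ((tmp * aux) != min(c, tmp))) -> true; aux = 24; return 24
verdict: not equivalent; witness: a=-5, b=-3, c=3


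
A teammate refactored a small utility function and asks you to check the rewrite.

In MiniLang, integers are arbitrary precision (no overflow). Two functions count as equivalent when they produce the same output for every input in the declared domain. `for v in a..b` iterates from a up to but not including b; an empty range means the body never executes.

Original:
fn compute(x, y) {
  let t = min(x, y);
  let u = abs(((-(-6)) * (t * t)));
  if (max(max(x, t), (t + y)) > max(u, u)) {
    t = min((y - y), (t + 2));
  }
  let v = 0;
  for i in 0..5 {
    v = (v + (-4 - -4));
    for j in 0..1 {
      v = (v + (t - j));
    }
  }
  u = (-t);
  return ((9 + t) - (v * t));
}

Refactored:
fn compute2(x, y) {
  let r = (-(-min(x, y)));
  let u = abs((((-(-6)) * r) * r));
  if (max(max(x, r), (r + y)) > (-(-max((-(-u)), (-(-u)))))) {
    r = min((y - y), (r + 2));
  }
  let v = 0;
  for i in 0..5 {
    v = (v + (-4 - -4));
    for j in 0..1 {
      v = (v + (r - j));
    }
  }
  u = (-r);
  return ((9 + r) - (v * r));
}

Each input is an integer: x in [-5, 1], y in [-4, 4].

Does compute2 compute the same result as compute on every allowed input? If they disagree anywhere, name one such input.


The two versions differ — the changes include local variable names differ.
Spot check at x=-3, y=3 — compute: t=-3, then u=54, then (max(max(x, t), (t + y)) > max(u, u)) is false, then v=0, then (i=0), then v=0, then (j=0), then v=-3, then (i=1), then v=-3, then (j=0), then v=-6, then (i=2), then v=-6, then (j=0), then v=-9, then (i=3), then v=-9, then (j=0), then v=-12, then (i=4), then v=-12, then (j=0), then v=-15, then u=3, then returns -39. compute2: r=-3, then u=54, then (max(max(x, r), (r + y)) > (-(-max((-(-u)), (-(-u)))))) is false, then v=0, then (i=0), then v=0, then (j=0), then v=-3, then (i=1), then v=-3, then (j=0), then v=-6, then (i=2), then v=-6, then (j=0), then v=-9, then (i=3), then v=-9, then (j=0), then v=-12, then (i=4), then v=-12, then (j=0), then v=-15, then u=3, then returns -39. Both give -39.
An exhaustive pass over the 63 declared inputs shows identical outputs.
verdict: equivalent


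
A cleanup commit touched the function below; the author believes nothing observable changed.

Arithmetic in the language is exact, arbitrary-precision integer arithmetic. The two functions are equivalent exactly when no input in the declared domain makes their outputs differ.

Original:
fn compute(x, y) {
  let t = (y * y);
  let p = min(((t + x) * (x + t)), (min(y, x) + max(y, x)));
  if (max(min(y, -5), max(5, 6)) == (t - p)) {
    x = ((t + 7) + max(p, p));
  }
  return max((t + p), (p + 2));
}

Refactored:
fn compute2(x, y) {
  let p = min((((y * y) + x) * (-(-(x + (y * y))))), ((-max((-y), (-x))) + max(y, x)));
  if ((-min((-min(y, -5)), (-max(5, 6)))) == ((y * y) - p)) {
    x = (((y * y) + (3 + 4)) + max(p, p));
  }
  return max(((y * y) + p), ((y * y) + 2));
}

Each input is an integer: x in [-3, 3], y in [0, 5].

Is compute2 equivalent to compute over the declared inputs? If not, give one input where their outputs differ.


Evaluate both at x=-3, y=0.
compute: t=0, then p=-3, then (max(min(y, -5), max(5, 6)) == (t - p)) is false, then returns -1
compute2: p=-3, then ((-min((-min(y, -5)), (-max(5, 6)))) == ((y * y) - p)) is false, then returns 2
-1 and 2 differ, so these are not the same function on this domain.
verdict: not equivalent; witness: x=-3, y=0


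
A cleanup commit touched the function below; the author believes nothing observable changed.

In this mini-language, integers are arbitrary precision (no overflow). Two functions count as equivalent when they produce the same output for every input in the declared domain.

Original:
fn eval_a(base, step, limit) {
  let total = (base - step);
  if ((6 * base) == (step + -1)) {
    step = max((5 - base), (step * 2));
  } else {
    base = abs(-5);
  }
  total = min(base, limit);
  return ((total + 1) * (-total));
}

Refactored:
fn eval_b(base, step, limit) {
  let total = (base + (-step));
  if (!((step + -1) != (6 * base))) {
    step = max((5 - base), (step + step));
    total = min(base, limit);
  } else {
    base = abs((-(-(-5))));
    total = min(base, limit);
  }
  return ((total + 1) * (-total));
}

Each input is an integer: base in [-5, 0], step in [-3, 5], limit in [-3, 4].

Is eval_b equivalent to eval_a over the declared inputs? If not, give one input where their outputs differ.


The two versions differ — the changes include boolean connective usage differs, and comparison usage differs, and constant usage differs, and min/max/abs usage differs, and statement counts differ, and arithmetic usage differs.
One worked example (base=-1, step=-2, limit=0) — eval_a: total becomes 1; next ((6 * base) == (step + -1)) evaluates to false; next base becomes 5; next total becomes 0; next final value 0; eval_b: total becomes 1; next (!((step + -1) != (6 * base))) evaluates to false; next base becomes 5; next total becomes 0; next final value 0; agreement on 0.
Every one of the 432 inputs gives matching results.
verdict: equivalent


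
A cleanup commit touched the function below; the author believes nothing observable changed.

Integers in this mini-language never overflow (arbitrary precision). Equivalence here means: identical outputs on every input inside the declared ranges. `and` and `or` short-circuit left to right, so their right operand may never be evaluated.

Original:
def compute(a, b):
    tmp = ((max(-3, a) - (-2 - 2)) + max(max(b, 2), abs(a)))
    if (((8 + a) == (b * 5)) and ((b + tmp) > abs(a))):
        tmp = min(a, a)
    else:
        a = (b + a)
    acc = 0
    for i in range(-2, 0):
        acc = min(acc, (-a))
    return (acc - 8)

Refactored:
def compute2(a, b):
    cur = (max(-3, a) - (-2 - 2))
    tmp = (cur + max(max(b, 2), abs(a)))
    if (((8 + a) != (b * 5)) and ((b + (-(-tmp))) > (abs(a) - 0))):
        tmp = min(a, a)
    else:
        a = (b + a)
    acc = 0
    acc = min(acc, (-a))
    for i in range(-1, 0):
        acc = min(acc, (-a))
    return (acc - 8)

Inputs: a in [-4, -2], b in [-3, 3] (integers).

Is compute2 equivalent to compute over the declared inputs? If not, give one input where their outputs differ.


Consider the input a=-2, b=3.
compute: tmp=5, then (((8 + a) == (b * 5)) and ((b + tmp) > abs(a))) is false, then a=1, then acc=0, then (i=-2), then acc=-1, then (i=-1), then acc=-1, then returns -9
compute2: cur=2, then tmp=5, then (((8 + a) != (b * 5)) and ((b + (-(-tmp))) > (abs(a) - 0))) is true, then tmp=-2, then acc=0, then acc=0, then (i=-1), then acc=0, then returns -8
-9 != -8, so the rewrite changes behavior.
verdict: not equivalent; witness: a=-2, b=3


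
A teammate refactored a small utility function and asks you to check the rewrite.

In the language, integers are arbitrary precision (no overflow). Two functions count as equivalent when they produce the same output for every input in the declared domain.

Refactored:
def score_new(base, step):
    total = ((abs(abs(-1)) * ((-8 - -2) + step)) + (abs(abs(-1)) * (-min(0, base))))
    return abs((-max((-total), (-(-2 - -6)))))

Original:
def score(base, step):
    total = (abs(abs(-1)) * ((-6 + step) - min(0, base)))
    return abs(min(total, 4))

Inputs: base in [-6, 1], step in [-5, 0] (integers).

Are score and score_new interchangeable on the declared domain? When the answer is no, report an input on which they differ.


This is a faithful refactor — constant usage differs, arithmetic usage differs, min/max/abs usage differs, but the computed results match everywhere.
As a probe, take base=-6, step=0: score runs total = 0; return 0; score_new runs total = 0; return 0; both end at 0.
Checked all 48 inputs in the declared domain: the outputs agree on every one.
verdict: equivalent


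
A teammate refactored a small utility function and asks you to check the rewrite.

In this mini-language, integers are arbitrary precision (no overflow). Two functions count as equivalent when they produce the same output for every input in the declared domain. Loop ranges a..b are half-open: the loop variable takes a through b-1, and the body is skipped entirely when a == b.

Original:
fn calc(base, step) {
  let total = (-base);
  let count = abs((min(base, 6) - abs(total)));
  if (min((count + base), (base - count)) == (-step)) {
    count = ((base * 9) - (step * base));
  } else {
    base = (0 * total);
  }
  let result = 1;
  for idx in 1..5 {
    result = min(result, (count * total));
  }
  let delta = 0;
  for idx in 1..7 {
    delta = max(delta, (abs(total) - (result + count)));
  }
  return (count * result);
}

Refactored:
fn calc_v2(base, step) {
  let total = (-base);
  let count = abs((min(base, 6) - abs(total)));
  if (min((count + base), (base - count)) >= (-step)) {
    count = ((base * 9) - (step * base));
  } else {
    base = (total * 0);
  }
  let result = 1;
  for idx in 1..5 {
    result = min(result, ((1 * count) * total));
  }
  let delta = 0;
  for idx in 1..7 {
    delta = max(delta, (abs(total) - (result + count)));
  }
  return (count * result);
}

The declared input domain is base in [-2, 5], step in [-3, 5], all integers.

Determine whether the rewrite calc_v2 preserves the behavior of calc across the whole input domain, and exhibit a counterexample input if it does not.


Not equivalent: base=-1, step=4 separates them (2 vs 25).
calc: total = 1; count = 2; (min((count + base), (base - count)) == (-step)) -> false; base = 0; result = 1; [idx=1]; result = 1; [idx=2]; result = 1; [idx=3]; result = 1; [idx=4]; result = 1; delta = 0; [idx=1]; delta = 0; [idx=2]; delta = 0; [idx=3]; delta = 0; [idx=4]; delta = 0; [idx=5]; delta = 0; [idx=6]; delta = 0; return 2
calc_v2: total = 1; count = 2; (min((count + base), (base - count)) >= (-step)) -> true; count = -5; result = 1; [idx=1]; result = -5; [idx=2]; result = -5; [idx=3]; result = -5; [idx=4]; result = -5; delta = 0; [idx=1]; delta = 11; [idx=2]; delta = 11; [idx=3]; delta = 11; [idx=4]; delta = 11; [idx=5]; delta = 11; [idx=6]; delta = 11; return 25
verdict: not equivalent; witness: base=-1, step=4


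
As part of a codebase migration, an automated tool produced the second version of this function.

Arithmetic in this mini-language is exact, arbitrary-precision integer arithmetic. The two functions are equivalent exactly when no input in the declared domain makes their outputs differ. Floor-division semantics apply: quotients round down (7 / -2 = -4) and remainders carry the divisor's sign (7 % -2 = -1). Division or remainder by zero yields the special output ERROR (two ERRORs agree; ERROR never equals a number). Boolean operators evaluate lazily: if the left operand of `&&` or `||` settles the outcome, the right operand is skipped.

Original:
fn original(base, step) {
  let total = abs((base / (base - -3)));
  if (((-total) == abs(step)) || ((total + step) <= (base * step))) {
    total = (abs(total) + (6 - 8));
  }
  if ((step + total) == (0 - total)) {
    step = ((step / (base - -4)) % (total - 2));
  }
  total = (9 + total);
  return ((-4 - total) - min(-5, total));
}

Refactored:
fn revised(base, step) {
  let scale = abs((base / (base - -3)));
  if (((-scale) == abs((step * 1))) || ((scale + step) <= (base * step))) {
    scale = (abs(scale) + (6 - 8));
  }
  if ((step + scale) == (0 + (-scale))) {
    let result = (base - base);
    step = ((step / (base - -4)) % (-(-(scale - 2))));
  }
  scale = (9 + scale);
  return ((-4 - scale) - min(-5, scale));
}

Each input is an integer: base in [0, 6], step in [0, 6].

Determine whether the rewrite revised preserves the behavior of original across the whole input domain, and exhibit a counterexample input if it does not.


Reading the diff, among the changes: constant usage differs, and arithmetic usage differs, and local variable names differ, and statement counts differ.
Tracing base=1, step=0: original: total becomes 0; next (((-total) == abs(step)) || ((total + step) <= (base * step))) evaluates to true; next total becomes -2; next ((step + total) == (0 - total)) evaluates to false; next total becomes 7; next final value -6 | revised: scale becomes 0; next (((-scale) == abs((step * 1))) || ((scale + step) <= (base * step))) evaluates to true; next scale becomes -2; next ((step + scale) == (0 + (-scale))) evaluates to false; next scale becomes 7; next final value -6 — matching result -6.
Across all 49 domain points the two functions coincide.
verdict: equivalent


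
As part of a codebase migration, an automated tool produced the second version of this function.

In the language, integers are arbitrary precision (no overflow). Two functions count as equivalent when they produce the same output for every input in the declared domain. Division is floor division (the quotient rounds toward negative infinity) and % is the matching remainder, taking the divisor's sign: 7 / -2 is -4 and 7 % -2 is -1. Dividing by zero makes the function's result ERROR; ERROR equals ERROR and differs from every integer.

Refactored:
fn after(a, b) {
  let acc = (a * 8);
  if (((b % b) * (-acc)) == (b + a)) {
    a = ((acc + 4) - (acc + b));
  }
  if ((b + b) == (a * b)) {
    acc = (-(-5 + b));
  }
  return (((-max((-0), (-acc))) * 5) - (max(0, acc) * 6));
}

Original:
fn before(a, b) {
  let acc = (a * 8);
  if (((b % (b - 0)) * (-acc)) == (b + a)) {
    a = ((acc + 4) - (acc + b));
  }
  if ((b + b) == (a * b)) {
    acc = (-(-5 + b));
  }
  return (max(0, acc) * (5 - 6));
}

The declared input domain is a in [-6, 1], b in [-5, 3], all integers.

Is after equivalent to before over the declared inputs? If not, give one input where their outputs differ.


The rewrite breaks on a=-6, b=-5, where the results are 0 and -240.
before: acc becomes -48; next (((b % (b - 0)) * (-acc)) == (b + a)) evaluates to false; next ((b + b) == (a * b)) evaluates to false; next final value 0
after: acc becomes -48; next (((b % b) * (-acc)) == (b + a)) evaluates to false; next ((b + b) == (a * b)) evaluates to false; next final value -240
verdict: not equivalent; witness: a=-6, b=-5


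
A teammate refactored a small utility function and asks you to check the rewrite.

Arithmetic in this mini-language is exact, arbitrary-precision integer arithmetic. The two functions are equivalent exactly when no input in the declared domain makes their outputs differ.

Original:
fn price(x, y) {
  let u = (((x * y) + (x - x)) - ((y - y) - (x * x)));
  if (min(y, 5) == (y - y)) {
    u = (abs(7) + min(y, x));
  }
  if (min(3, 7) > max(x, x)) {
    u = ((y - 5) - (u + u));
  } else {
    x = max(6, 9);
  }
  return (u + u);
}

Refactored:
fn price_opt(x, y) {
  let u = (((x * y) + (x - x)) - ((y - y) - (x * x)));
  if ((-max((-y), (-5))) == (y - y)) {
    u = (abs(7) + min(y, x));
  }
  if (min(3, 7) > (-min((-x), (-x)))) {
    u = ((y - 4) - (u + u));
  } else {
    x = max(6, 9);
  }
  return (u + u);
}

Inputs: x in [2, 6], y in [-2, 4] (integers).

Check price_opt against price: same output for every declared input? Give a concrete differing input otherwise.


Consider the input x=2, y=-2.
price: u=0, then (min(y, 5) == (y - y)) is false, then (min(3, 7) > max(x, x)) is true, then u=-7, then returns -14
price_opt: u=0, then ((-max((-y), (-5))) == (y - y)) is false, then (min(3, 7) > (-min((-x), (-x)))) is true, then u=-6, then returns -12
-14 against -12: the behavior changed.
verdict: not equivalent; witness: x=2, y=-2


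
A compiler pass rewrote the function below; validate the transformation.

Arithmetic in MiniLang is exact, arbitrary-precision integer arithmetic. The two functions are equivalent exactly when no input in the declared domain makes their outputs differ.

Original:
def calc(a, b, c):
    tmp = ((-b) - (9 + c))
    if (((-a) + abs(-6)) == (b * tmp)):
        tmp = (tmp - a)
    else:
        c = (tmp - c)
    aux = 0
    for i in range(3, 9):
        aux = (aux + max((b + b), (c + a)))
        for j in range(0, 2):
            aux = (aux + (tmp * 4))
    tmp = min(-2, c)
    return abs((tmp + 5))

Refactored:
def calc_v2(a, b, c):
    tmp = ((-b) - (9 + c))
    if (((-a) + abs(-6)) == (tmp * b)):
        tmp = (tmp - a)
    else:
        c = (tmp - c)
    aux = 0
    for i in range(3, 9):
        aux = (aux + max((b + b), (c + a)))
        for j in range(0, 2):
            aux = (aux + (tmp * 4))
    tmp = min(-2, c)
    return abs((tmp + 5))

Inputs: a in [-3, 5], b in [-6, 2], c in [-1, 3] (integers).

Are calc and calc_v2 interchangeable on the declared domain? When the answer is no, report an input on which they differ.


Behavior is preserved: although same computation, different form, the outputs never diverge.
As a probe, take a=-2, b=-4, c=-1: calc runs tmp=-4, then (((-a) + abs(-6)) == (b * tmp)) is false, then c=-3, then aux=0, then (i=3), then aux=-5, then (j=0), then aux=-21, then (j=1), then aux=-37, then (i=4), then aux=-42, then (j=0), then aux=-58, then (j=1), then aux=-74, then (i=5), then aux=-79, then (j=0), then aux=-95, then (j=1), then aux=-111, then (i=6), then aux=-116, then (j=0), then aux=-132, then (j=1), then aux=-148, then (i=7), then aux=-153, then (j=0), then aux=-169, then (j=1), then aux=-185, then (i=8), then aux=-190, then (j=0), then aux=-206, then (j=1), then aux=-222, then tmp=-3, then returns 2; calc_v2 runs tmp=-4, then (((-a) + abs(-6)) == (tmp * b)) is false, then c=-3, then aux=0, then (i=3), then aux=-5, then (j=0), then aux=-21, then (j=1), then aux=-37, then (i=4), then aux=-42, then (j=0), then aux=-58, then (j=1), then aux=-74, then (i=5), then aux=-79, then (j=0), then aux=-95, then (j=1), then aux=-111, then (i=6), then aux=-116, then (j=0), then aux=-132, then (j=1), then aux=-148, then (i=7), then aux=-153, then (j=0), then aux=-169, then (j=1), then aux=-185, then (i=8), then aux=-190, then (j=0), then aux=-206, then (j=1), then aux=-222, then tmp=-3, then returns 2; both end at 2.
Every one of the 405 inputs gives matching results.
verdict: equivalent


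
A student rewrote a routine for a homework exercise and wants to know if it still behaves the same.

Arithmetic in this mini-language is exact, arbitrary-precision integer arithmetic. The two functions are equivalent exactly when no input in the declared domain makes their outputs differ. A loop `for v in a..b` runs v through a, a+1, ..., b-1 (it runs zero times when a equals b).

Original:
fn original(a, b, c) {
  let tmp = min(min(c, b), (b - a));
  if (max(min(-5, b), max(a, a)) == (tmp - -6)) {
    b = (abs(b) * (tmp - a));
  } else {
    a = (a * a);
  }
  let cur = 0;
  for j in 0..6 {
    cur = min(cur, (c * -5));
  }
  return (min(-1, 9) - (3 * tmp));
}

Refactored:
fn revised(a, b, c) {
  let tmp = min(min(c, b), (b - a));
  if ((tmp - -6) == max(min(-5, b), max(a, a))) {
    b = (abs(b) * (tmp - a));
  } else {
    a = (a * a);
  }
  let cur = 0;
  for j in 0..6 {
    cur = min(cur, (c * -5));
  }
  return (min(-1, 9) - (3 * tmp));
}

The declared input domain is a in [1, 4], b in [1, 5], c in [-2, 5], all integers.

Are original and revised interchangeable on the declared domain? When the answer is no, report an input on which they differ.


Behavior is preserved: although same computation, different form, the outputs never diverge.
Tracing a=2, b=3, c=-2: original: tmp becomes -2; next (max(min(-5, b), max(a, a)) == (tmp - -6)) evaluates to false; next a becomes 4; next cur becomes 0; next at j=0:; next cur becomes 0; next at j=1:; next cur becomes 0; next at j=2:; next cur becomes 0; next at j=3:; next cur becomes 0; next at j=4:; next cur becomes 0; next at j=5:; next cur becomes 0; next final value 5 | revised: tmp becomes -2; next ((tmp - -6) == max(min(-5, b), max(a, a))) evaluates to false; next a becomes 4; next cur becomes 0; next at j=0:; next cur becomes 0; next at j=1:; next cur becomes 0; next at j=2:; next cur becomes 0; next at j=3:; next cur becomes 0; next at j=4:; next cur becomes 0; next at j=5:; next cur becomes 0; next final value 5 — matching result 5.
Every one of the 160 inputs gives matching results.
verdict: equivalent


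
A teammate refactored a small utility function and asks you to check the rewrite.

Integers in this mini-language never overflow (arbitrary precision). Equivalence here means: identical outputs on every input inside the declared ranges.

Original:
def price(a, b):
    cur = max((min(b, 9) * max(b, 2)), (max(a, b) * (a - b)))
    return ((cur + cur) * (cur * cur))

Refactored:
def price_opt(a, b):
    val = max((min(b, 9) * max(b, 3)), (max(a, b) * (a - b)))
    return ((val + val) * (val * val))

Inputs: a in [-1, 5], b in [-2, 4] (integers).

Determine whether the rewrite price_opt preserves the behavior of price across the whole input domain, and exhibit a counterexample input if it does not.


There is a counterexample at a=-1, b=1: 16 on one side, 54 on the other.
price: cur = 2; return 16
price_opt: val = 3; return 54
verdict: not equivalent; witness: a=-1, b=1


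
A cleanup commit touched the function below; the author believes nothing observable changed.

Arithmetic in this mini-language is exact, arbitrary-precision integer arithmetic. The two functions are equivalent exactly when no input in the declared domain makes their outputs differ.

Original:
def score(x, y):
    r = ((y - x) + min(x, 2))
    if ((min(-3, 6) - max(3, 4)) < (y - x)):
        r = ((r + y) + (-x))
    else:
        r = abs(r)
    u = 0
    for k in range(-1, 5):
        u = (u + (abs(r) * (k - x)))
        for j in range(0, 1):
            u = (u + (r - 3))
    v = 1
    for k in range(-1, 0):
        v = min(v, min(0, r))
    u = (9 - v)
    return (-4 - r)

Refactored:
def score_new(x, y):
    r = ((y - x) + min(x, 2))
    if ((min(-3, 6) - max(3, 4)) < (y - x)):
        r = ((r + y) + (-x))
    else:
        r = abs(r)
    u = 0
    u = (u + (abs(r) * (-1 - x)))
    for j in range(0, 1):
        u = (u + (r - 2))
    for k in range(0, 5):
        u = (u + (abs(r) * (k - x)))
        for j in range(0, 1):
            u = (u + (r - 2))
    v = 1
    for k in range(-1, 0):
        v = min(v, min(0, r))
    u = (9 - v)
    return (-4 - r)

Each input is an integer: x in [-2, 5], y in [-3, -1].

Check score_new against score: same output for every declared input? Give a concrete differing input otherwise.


Equivalent. The edit looks behavioral (`3` became `2`), but over these ranges it never changes the outcome.
Every one of the 24 inputs gives matching results.
Spot check at x=-2, y=-1 — score: r = -1; ((min(-3, 6) - max(3, 4)) < (y - x)) -> true; r = 0; u = 0; [k=-1]; u = 0; [j=0]; u = -3; [k=0]; u = -3; [j=0]; u = -6; [k=1]; u = -6; [j=0]; u = -9; [k=2]; u = -9; [j=0]; u = -12; [k=3]; u = -12; [j=0]; u = -15; [k=4]; u = -15; [j=0]; u = -18; v = 1; [k=-1]; v = 0; u = 9; return -4. score_new: r = -1; ((min(-3, 6) - max(3, 4)) < (y - x)) -> true; r = 0; u = 0; u = 0; [j=0]; u = -2; [k=0]; u = -2; [j=0]; u = -4; [k=1]; u = -4; [j=0]; u = -6; [k=2]; u = -6; [j=0]; u = -8; [k=3]; u = -8; [j=0]; u = -10; [k=4]; u = -10; [j=0]; u = -12; v = 1; [k=-1]; v = 0; u = 9; return -4. Both give -4.
verdict: equivalent


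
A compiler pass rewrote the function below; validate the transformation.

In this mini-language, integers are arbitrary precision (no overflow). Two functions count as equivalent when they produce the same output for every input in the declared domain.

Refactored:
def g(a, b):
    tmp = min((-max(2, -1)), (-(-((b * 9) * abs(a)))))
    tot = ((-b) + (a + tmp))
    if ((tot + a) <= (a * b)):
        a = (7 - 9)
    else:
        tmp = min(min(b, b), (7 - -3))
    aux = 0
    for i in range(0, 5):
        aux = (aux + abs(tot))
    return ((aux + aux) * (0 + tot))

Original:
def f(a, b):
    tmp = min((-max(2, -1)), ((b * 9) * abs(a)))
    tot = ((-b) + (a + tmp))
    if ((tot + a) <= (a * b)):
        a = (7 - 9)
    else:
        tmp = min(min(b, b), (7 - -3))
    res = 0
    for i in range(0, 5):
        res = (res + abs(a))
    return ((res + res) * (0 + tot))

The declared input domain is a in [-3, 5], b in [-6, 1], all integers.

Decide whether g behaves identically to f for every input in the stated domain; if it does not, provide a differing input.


Try a=-3, b=-6.
f: tmp := -162 | tot := -159 | ((tot + a) <= (a * b)): true | a := -2 | res := 0 | iter i=0: | res := 2 | iter i=1: | res := 4 | iter i=2: | res := 6 | iter i=3: | res := 8 | iter i=4: | res := 10 | result -3180
g: tmp := -162 | tot := -159 | ((tot + a) <= (a * b)): true | a := -2 | aux := 0 | iter i=0: | aux := 159 | iter i=1: | aux := 318 | iter i=2: | aux := 477 | iter i=3: | aux := 636 | iter i=4: | aux := 795 | result -252810
-3180 vs -252810 — the two versions disagree here.
verdict: not equivalent; witness: a=-3, b=-6


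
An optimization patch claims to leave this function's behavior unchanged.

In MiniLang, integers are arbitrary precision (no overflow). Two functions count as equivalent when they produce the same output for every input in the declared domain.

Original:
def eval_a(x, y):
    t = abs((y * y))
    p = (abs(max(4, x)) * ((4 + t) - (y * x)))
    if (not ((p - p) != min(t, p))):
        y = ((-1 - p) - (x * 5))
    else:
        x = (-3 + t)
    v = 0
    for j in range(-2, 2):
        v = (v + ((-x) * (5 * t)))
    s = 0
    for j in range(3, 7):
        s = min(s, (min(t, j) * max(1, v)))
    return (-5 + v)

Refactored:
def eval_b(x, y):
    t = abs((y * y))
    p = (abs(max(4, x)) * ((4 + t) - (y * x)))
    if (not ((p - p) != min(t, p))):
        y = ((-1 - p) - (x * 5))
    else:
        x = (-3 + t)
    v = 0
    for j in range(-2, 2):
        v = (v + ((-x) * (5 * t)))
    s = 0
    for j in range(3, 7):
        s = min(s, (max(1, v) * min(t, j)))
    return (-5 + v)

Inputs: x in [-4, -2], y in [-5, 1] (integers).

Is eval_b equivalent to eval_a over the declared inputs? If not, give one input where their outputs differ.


Reading the diff, among the changes: same computation, different form.
One worked example (x=-2, y=-5) — eval_a: t becomes 25; next p becomes 76; next (not ((p - p) != min(t, p))) evaluates to false; next x becomes 22; next v becomes 0; next at j=-2:; next v becomes -2750; next at j=-1:; next v becomes -5500; next at j=0:; next v becomes -8250; next at j=1:; next v becomes -11000; next s becomes 0; next at j=3:; next s becomes 0; next at j=4:; next s becomes 0; next at j=5:; next s becomes 0; next at j=6:; next s becomes 0; next final value -11005; eval_b: t becomes 25; next p becomes 76; next (not ((p - p) != min(t, p))) evaluates to false; next x becomes 22; next v becomes 0; next at j=-2:; next v becomes -2750; next at j=-1:; next v becomes -5500; next at j=0:; next v becomes -8250; next at j=1:; next v becomes -11000; next s becomes 0; next at j=3:; next s becomes 0; next at j=4:; next s becomes 0; next at j=5:; next s becomes 0; next at j=6:; next s becomes 0; next final value -11005; agreement on -11005.
An exhaustive pass over the 21 declared inputs shows identical outputs.
verdict: equivalent


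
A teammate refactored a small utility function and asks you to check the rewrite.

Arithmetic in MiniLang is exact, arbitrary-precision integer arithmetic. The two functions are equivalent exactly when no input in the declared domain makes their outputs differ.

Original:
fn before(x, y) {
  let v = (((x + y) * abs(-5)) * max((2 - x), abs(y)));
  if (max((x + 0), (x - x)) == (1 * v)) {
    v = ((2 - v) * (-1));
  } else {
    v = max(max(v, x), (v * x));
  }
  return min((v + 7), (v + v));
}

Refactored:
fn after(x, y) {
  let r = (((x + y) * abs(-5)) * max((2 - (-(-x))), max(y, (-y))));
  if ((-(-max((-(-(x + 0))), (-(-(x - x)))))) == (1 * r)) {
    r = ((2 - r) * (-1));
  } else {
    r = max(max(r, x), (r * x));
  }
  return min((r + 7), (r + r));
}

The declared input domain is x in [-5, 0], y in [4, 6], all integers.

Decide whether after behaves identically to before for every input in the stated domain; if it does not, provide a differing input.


This is a faithful refactor — local variable names differ, and min/max/abs usage differs, but the computed results match everywhere.
One worked example (x=-2, y=4) — before: v becomes 40; next (max((x + 0), (x - x)) == (1 * v)) evaluates to false; next v becomes 40; next final value 47; after: r becomes 40; next ((-(-max((-(-(x + 0))), (-(-(x - x)))))) == (1 * r)) evaluates to false; next r becomes 40; next final value 47; agreement on 47.
Sweeping the whole domain (18 inputs) finds no disagreement.
verdict: equivalent


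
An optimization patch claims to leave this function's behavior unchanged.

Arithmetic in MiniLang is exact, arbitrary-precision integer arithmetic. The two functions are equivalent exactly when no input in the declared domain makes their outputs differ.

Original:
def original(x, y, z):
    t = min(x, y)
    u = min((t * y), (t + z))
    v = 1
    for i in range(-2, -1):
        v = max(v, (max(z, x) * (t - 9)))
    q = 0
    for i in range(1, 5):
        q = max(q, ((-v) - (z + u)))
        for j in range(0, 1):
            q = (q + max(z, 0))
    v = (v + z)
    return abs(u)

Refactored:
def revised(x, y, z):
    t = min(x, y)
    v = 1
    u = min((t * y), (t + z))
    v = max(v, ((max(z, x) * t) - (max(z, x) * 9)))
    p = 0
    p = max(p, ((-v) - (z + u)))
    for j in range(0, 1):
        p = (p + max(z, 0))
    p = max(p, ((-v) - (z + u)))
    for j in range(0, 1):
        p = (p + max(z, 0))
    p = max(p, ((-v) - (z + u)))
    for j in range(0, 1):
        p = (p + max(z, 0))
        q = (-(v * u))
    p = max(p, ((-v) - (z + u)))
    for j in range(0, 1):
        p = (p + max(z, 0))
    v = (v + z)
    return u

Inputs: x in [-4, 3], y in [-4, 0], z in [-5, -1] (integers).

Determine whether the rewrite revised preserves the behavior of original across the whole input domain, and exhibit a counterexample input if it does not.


Evaluate both at x=-4, y=-4, z=-5.
original: t becomes -4; next u becomes -9; next v becomes 1; next at i=-2:; next v becomes 52; next q becomes 0; next at i=1:; next q becomes 0; next at j=0:; next q becomes 0; next at i=2:; next q becomes 0; next at j=0:; next q becomes 0; next at i=3:; next q becomes 0; next at j=0:; next q becomes 0; next at i=4:; next q becomes 0; next at j=0:; next q becomes 0; next v becomes 47; next final value 9
revised: t becomes -4; next v becomes 1; next u becomes -9; next v becomes 52; next p becomes 0; next p becomes 0; next at j=0:; next p becomes 0; next p becomes 0; next at j=0:; next p becomes 0; next p becomes 0; next at j=0:; next p becomes 0; next q becomes 468; next p becomes 0; next at j=0:; next p becomes 0; next v becomes 47; next final value -9
9 and -9 differ, so these are not the same function on this domain.
verdict: not equivalent; witness: x=-4, y=-4, z=-5


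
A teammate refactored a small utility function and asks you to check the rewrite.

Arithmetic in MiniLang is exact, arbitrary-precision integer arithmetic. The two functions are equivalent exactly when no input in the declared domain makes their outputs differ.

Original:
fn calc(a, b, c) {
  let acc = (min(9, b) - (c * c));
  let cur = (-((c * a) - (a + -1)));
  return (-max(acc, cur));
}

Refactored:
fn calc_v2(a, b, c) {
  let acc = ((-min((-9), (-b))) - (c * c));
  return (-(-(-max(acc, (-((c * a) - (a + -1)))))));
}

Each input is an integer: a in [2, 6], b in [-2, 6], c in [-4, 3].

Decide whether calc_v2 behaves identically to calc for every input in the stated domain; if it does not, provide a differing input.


a=2, b=-2, c=-1 yields -3 from calc but -8 from calc_v2.
verdict: not equivalent; witness: a=2, b=-2, c=-1


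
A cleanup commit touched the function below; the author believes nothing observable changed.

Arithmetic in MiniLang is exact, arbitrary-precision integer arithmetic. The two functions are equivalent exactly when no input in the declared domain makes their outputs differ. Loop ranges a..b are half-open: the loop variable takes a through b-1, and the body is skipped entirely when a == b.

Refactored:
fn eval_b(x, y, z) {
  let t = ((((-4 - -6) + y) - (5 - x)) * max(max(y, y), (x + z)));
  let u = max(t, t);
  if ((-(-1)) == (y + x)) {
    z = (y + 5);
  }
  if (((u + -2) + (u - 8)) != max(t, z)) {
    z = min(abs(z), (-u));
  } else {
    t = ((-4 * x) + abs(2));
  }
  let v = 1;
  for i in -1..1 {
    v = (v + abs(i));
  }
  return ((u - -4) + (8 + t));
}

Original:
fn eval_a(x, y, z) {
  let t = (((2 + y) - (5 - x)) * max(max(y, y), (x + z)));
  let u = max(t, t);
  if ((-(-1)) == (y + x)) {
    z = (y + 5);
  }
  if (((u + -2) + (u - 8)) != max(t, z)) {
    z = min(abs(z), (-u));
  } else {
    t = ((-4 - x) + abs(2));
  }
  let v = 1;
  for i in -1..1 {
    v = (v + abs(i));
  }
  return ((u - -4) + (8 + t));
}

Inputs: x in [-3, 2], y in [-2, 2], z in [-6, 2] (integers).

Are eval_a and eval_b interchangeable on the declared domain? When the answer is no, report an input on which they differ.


Evaluate both at x=0, y=-2, z=-6.
eval_a: t=10, then u=10, then ((-(-1)) == (y + x)) is false, then (((u + -2) + (u - 8)) != max(t, z)) is false, then t=-2, then v=1, then (i=-1), then v=2, then (i=0), then v=2, then returns 20
eval_b: t=10, then u=10, then ((-(-1)) == (y + x)) is false, then (((u + -2) + (u - 8)) != max(t, z)) is false, then t=2, then v=1, then (i=-1), then v=2, then (i=0), then v=2, then returns 24
20 != 24, so the rewrite changes behavior.
verdict: not equivalent; witness: x=0, y=-2, z=-6


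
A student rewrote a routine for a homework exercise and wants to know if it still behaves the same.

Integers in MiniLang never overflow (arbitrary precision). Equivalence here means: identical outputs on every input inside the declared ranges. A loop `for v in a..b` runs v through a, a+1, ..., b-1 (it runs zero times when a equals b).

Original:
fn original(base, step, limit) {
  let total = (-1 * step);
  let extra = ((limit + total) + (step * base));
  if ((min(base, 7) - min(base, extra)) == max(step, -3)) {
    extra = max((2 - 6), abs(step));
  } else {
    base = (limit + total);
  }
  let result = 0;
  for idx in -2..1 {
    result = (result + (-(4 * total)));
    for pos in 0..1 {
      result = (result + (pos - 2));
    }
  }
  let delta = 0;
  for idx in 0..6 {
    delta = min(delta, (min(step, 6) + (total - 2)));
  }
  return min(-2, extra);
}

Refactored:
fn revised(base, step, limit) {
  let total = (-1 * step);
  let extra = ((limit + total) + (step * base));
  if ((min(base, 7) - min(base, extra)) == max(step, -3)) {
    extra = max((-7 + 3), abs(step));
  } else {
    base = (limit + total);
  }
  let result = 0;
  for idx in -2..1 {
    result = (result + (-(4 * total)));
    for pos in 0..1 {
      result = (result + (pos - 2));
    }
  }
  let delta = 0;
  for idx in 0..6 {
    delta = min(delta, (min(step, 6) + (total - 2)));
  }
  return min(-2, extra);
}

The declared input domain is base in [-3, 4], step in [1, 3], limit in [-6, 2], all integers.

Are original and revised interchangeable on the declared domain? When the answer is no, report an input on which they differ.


Changes here: constant usage differs; arithmetic usage differs; the full 216-point sweep finds no disagreement.
verdict: equivalent


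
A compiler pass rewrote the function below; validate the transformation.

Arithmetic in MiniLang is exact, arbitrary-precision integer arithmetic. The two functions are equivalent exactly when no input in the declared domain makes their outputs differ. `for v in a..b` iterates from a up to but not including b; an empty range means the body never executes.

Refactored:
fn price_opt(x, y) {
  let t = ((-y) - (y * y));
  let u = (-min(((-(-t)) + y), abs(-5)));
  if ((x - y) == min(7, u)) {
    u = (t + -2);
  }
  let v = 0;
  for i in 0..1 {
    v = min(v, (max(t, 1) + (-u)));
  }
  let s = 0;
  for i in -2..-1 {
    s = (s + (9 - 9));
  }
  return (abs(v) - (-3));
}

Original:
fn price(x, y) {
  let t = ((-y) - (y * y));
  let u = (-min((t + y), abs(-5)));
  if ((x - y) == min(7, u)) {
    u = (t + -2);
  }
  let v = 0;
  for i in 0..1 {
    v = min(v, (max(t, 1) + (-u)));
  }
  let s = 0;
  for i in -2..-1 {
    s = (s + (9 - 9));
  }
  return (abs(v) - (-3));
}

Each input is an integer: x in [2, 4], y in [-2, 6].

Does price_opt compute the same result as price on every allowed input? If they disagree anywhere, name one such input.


This is a faithful refactor — same computation, different form, but the computed results match everywhere.
As a probe, take x=3, y=0: price runs t := 0 | u := 0 | ((x - y) == min(7, u)): false | v := 0 | iter i=0: | v := 0 | s := 0 | iter i=-2: | s := 0 | result 3; price_opt runs t := 0 | u := 0 | ((x - y) == min(7, u)): false | v := 0 | iter i=0: | v := 0 | s := 0 | iter i=-2: | s := 0 | result 3; both end at 3.
Across all 27 domain points the two functions coincide.
verdict: equivalent


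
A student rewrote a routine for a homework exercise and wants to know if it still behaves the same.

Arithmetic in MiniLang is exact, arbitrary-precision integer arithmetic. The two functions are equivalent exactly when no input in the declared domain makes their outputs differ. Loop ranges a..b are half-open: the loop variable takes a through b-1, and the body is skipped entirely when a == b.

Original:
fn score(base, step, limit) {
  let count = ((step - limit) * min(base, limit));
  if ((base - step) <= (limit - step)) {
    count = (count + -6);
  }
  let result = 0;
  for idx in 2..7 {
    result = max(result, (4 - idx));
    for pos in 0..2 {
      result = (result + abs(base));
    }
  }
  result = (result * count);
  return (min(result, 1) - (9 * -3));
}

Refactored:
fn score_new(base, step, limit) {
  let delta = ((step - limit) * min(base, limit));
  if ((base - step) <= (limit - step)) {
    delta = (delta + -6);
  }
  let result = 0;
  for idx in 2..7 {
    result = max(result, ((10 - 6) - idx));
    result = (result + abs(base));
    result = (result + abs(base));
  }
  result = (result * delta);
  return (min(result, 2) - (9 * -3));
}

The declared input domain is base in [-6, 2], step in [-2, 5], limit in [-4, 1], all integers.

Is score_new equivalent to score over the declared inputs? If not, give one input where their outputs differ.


Run the pair on base=-6, step=-2, limit=0.
score: count=12, then ((base - step) <= (limit - step)) is true, then count=6, then result=0, then (idx=2), then result=2, then (pos=0), then result=8, then (pos=1), then result=14, then (idx=3), then result=14, then (pos=0), then result=20, then (pos=1), then result=26, then (idx=4), then result=26, then (pos=0), then result=32, then (pos=1), then result=38, then (idx=5), then result=38, then (pos=0), then result=44, then (pos=1), then result=50, then (idx=6), then result=50, then (pos=0), then result=56, then (pos=1), then result=62, then result=372, then returns 28
score_new: delta=12, then ((base - step) <= (limit - step)) is true, then delta=6, then result=0, then (idx=2), then result=2, then result=8, then result=14, then (idx=3), then result=14, then result=20, then result=26, then (idx=4), then result=26, then result=32, then result=38, then (idx=5), then result=38, then result=44, then result=50, then (idx=6), then result=50, then result=56, then result=62, then result=372, then returns 29
28 against 29: the behavior changed.
verdict: not equivalent; witness: base=-6, step=-2, limit=0
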